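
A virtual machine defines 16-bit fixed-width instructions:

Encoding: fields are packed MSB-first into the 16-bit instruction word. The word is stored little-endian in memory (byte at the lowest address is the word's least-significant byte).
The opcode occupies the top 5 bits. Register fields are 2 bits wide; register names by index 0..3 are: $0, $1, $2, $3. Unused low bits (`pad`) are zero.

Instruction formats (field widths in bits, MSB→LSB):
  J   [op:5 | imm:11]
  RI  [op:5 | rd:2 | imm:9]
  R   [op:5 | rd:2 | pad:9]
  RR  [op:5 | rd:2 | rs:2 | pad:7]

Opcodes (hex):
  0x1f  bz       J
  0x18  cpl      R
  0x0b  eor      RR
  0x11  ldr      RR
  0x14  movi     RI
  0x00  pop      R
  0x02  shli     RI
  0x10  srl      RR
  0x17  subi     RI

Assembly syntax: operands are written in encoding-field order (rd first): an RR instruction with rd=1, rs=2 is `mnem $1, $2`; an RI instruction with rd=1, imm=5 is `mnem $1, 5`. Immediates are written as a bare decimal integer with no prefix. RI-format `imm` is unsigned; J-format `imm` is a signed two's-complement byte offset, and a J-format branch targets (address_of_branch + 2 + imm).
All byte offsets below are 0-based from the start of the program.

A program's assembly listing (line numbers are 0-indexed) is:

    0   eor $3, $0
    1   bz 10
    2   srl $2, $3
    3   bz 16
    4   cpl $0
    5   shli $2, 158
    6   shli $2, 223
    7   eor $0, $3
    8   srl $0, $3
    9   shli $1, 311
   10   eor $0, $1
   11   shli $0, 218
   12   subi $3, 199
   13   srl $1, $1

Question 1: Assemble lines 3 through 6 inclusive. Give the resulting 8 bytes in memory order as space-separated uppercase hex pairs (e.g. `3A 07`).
10 F8 00 C0 9E 14 DF 14

L3: bz op=0x1f:5|imm=16:11 ⇒ 0xf810 ⇒ little 10 f8
L4: cpl op=0x18:5|rd=0:2|pad=0:9 ⇒ 0xc000 ⇒ little 00 c0
L5: shli op=0x2:5|rd=2:2|imm=158:9 ⇒ 0x149e ⇒ little 9e 14
L6: shli op=0x2:5|rd=2:2|imm=223:9 ⇒ 0x14df ⇒ little df 14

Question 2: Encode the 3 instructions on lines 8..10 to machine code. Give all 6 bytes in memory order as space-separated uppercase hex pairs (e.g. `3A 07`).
L8: srl op=0x10:5|rd=0:2|rs=3:2|pad=0:7 ⇒ 0x8180 ⇒ little 80 81
L9: shli op=0x2:5|rd=1:2|imm=311:9 ⇒ 0x1337 ⇒ little 37 13
L10: eor op=0xb:5|rd=0:2|rs=1:2|pad=0:7 ⇒ 0x5880 ⇒ little 80 58

80 81 37 13 80 58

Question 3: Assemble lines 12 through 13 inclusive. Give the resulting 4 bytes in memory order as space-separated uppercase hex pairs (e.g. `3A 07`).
C7 BE 80 82

line 12 (subi): pack op=0x17:5|rd=3:2|imm=199:9 = 0xbec7; little→ c7 be
line 13 (srl): pack op=0x10:5|rd=1:2|rs=1:2|pad=0:7 = 0x8280; little→ 80 82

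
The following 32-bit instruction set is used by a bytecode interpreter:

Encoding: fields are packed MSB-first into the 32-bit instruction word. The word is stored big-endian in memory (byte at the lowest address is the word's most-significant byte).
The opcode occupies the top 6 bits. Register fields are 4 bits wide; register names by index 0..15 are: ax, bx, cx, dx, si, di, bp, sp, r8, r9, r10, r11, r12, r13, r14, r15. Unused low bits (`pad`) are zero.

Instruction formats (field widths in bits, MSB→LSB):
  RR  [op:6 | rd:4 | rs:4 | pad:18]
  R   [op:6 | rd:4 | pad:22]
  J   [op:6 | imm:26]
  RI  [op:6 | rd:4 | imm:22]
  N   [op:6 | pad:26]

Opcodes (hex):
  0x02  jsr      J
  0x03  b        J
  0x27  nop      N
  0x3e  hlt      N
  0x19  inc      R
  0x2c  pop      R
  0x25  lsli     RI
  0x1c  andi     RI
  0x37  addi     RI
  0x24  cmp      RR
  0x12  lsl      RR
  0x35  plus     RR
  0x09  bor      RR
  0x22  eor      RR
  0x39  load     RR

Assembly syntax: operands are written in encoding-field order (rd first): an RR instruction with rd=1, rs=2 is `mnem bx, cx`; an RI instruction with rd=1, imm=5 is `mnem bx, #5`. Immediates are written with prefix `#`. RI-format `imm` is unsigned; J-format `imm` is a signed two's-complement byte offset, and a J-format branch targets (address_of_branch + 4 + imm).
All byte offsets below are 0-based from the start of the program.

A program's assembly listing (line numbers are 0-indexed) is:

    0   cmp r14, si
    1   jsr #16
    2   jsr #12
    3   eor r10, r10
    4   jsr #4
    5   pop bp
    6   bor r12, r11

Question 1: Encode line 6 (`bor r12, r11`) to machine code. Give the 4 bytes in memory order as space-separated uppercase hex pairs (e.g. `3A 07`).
6. bor fields op=0x9:6|rd=12:4|rs=11:4|pad=0:18 → word 272c0000h → 27 2c 00 00

27 2C 00 00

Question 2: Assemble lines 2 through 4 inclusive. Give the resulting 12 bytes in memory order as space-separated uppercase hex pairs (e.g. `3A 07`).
line 2 (jsr): pack op=0x2:6|imm=12:26 = 0x0800000c; big→ 08 00 00 0c
line 3 (eor): pack op=0x22:6|rd=10:4|rs=10:4|pad=0:18 = 0x8aa80000; big→ 8a a8 00 00
line 4 (jsr): pack op=0x2:6|imm=4:26 = 0x08000004; big→ 08 00 00 04

08 00 00 0C 8A A8 00 00 08 00 00 04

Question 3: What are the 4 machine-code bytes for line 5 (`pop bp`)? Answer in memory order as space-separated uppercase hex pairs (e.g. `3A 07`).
B1 80 00 00

L5: pop op=0x2c:6|rd=6:4|pad=0:22 ⇒ 0xb1800000 ⇒ big b1 80 00 00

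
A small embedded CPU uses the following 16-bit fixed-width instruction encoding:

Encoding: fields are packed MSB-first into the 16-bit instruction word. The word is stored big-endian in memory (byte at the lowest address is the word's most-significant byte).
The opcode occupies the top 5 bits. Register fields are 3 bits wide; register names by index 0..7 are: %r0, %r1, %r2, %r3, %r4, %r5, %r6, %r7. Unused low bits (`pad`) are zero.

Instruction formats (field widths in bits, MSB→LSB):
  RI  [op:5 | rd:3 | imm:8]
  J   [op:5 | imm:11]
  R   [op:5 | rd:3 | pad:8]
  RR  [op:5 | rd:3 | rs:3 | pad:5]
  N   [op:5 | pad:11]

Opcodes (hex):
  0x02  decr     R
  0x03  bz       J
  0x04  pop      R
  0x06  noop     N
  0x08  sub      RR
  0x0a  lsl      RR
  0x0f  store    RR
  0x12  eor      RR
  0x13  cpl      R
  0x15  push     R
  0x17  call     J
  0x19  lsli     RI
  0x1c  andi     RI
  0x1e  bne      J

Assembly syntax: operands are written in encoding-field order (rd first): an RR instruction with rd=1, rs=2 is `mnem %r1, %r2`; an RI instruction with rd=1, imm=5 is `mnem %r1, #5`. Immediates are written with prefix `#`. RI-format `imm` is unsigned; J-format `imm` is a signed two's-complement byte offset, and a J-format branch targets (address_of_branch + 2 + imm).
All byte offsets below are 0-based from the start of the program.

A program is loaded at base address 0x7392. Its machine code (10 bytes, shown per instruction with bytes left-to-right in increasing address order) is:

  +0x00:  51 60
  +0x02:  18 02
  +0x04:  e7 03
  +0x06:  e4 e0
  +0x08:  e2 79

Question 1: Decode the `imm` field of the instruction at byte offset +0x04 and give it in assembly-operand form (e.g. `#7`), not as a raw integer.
#3

+0x04: e7 03 ⇒ word 0xe703 (big)
  op=0xe703>>11=0x1c ⇒ andi (RI)
  rd: (w>>8)&0x7=0x7 → %r7
  imm: (w>>0)&0xff=0x3 → #3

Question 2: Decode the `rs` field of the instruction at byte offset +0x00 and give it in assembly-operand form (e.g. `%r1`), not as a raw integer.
+0x00: 51 60 ⇒ word 0x5160 (big)
  op=0x5160>>11=0xa ⇒ lsl (RR)
  rd: (w>>8)&0x7=0x1 → %r1
  rs: (w>>5)&0x7=0x3 → %r3

%r3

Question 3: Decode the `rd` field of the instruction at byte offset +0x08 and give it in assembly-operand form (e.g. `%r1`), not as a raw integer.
%r2

off 0x08: read e2 79 as big → 0xe279
  top 5b → 0x1c → andi [RI]
  [10:8] rd=2 = %r2
  [7:0] imm=121 = #121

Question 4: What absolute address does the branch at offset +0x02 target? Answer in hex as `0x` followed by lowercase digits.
0x7398

off 0x02: read 18 02 as big → 0x1802
  op=0x1802>>11=0x3 ⇒ bz (J)
  imm: (w>>0)&0x7ff=0x2 → #2
  target = base 0x7392 + off 0x02 + 2 + imm 2 = 0x7398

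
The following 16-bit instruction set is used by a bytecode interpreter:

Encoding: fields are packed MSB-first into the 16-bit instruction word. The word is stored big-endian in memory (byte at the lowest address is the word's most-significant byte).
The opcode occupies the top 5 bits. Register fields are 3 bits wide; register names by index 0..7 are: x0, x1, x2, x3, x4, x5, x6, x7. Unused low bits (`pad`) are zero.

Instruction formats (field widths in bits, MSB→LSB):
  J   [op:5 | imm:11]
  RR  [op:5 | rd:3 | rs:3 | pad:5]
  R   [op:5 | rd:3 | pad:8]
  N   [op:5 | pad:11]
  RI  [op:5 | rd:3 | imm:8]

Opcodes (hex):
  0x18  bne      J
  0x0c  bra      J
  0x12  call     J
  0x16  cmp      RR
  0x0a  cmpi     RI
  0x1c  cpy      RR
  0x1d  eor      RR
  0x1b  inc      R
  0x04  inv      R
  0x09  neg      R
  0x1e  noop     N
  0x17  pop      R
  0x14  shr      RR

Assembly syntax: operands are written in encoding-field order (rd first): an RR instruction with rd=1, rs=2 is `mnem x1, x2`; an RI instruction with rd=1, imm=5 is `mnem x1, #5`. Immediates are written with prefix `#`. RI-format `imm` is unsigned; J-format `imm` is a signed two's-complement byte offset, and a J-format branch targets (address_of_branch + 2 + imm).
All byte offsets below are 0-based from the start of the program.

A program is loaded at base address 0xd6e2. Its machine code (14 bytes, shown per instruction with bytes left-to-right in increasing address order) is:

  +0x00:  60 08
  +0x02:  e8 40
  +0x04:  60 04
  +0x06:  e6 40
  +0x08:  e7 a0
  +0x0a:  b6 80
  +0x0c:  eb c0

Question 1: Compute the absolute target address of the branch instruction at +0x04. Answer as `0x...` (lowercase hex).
off 0x04: read 60 04 as big → 0x6004
  op=0x6004>>11=0xc ⇒ bra (J)
  [10:0] imm=4 = #4
  target = base 0xd6e2 + off 0x04 + 2 + imm 4 = 0xd6ec

0xd6ec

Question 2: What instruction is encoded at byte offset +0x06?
cpy x6, x2

[06] e6 40 → 0xe640
  opcode bits[15:11]=0x1c: cpy/RR
  [10:8] rd=6 = x6
  [7:5] rs=2 = x2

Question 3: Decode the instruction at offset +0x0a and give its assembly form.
cmp x6, x4

off 0x0a: read b6 80 as big → 0xb680
  top 5b → 0x16 → cmp [RR]
  rd@[10:8]=0x6 ⇒ x6
  rs@[7:5]=0x4 ⇒ x4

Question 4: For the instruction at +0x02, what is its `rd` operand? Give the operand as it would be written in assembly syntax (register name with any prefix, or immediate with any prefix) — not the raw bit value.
@+02  big-endian(e8 40) = 0xe840
  opcode bits[15:11]=0x1d: eor/RR
  [10:8] rd=0 = x0
  [7:5] rs=2 = x2

x0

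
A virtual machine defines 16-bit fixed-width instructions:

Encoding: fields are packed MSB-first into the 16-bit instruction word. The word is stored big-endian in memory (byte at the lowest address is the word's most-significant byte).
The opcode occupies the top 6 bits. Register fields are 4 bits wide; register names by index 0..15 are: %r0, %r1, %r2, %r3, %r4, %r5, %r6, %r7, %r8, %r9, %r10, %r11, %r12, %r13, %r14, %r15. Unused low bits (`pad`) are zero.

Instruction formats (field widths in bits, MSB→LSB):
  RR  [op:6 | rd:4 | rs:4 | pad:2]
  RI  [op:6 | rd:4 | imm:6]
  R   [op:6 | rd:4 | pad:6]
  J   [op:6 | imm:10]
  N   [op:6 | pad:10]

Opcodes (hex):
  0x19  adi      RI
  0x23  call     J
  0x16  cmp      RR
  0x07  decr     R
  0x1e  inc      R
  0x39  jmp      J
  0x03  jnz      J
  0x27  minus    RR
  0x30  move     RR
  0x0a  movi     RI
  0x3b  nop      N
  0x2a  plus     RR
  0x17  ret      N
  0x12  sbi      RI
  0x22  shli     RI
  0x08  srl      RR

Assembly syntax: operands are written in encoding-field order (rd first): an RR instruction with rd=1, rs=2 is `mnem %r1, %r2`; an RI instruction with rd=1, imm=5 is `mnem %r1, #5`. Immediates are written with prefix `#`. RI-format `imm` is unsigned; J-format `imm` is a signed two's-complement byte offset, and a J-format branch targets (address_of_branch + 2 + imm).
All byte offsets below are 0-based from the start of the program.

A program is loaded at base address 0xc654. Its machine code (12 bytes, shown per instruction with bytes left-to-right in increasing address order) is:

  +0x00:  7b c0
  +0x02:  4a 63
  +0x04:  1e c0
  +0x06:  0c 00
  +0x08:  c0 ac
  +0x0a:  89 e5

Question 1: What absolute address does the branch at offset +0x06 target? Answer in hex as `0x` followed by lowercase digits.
0xc65c

+0x06: 0c 00 ⇒ word 0x0c00 (big)
  top 6b → 0x3 → jnz [J]
  [9:0] imm=0 = #0
  target = base 0xc654 + off 0x06 + 2 + imm 0 = 0xc65c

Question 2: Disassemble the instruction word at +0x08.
+0x08: c0 ac ⇒ word 0xc0ac (big)
  opcode bits[15:10]=0x30: move/RR
  rd: (w>>6)&0xf=0x2 → %r2
  rs: (w>>2)&0xf=0xb → %r11

move %r2, %r11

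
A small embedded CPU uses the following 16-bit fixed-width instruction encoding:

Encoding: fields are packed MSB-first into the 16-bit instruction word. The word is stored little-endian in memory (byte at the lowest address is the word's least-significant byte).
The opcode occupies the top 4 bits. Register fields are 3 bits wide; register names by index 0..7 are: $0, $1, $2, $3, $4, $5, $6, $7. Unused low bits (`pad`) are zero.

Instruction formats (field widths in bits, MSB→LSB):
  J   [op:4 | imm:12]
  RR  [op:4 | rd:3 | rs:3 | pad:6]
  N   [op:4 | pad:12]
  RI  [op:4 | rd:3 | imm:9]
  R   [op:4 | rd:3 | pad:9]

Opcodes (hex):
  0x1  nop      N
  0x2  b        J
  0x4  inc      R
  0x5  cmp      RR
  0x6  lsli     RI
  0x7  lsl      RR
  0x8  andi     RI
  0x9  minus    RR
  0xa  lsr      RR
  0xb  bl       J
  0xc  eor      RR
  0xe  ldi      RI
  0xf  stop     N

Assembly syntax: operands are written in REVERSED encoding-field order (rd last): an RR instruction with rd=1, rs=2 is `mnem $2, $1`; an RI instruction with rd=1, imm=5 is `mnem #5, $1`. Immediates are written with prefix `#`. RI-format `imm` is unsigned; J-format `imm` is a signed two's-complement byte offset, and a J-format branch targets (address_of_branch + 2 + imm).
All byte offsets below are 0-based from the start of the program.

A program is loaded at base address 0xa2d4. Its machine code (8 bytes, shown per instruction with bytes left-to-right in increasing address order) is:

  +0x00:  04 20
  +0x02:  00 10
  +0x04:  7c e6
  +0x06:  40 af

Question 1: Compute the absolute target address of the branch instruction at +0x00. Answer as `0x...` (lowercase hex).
@+00  little-endian(04 20) = 0x2004
  opcode bits[15:12]=0x2: b/J
  imm: (w>>0)&0xfff=0x4 → #4
  target = base 0xa2d4 + off 0x00 + 2 + imm 4 = 0xa2da

0xa2da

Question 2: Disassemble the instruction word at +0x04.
[04] 7c e6 → 0xe67c
  opcode bits[15:12]=0xe: ldi/RI
  rd@[11:9]=0x3 ⇒ $3
  imm@[8:0]=0x7c ⇒ #124

ldi #124, $3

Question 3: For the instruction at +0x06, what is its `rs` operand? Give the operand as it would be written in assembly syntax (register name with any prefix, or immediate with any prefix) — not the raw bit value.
$5

@+06  little-endian(40 af) = 0xaf40
  opcode bits[15:12]=0xa: lsr/RR
  rd@[11:9]=0x7 ⇒ $7
  rs@[8:6]=0x5 ⇒ $5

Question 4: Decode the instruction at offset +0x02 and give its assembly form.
nop

+0x02: 00 10 ⇒ word 0x1000 (little)
  opcode bits[15:12]=0x1: nop/N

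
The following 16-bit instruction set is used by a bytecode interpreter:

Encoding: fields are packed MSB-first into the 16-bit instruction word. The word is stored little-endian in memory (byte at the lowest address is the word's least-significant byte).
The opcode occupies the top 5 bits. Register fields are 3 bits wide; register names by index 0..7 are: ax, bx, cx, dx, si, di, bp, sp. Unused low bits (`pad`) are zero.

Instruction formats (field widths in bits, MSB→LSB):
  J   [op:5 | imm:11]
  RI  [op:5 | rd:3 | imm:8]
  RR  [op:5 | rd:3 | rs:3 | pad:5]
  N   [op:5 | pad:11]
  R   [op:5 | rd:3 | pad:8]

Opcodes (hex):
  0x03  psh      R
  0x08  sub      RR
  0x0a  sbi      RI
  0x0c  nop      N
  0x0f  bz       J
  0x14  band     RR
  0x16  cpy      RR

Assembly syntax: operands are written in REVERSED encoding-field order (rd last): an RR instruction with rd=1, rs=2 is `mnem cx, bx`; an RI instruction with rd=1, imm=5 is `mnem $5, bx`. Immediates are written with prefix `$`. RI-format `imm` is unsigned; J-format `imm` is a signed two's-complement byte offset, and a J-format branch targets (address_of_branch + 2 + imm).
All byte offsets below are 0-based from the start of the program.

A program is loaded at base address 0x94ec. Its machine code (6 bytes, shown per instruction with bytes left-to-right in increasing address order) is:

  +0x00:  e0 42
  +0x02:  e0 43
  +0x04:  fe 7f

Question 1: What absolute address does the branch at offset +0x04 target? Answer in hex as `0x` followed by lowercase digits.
@+04  little-endian(fe 7f) = 0x7ffe
  top 5b → 0xf → bz [J]
  imm: (w>>0)&0x7ff=0x7fe (s11→-2) → $-2
  target = base 0x94ec + off 0x04 + 2 + imm -2 = 0x94f0

0x94f0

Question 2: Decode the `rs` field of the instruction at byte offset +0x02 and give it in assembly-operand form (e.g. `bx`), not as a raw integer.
sp

off 0x02: read e0 43 as little → 0x43e0
  top 5b → 0x8 → sub [RR]
  [10:8] rd=3 = dx
  [7:5] rs=7 = sp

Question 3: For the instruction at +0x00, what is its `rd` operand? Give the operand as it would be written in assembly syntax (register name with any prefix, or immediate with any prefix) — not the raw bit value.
cx

[00] e0 42 → 0x42e0
  op=0x42e0>>11=0x8 ⇒ sub (RR)
  rd@[10:8]=0x2 ⇒ cx
  rs@[7:5]=0x7 ⇒ sp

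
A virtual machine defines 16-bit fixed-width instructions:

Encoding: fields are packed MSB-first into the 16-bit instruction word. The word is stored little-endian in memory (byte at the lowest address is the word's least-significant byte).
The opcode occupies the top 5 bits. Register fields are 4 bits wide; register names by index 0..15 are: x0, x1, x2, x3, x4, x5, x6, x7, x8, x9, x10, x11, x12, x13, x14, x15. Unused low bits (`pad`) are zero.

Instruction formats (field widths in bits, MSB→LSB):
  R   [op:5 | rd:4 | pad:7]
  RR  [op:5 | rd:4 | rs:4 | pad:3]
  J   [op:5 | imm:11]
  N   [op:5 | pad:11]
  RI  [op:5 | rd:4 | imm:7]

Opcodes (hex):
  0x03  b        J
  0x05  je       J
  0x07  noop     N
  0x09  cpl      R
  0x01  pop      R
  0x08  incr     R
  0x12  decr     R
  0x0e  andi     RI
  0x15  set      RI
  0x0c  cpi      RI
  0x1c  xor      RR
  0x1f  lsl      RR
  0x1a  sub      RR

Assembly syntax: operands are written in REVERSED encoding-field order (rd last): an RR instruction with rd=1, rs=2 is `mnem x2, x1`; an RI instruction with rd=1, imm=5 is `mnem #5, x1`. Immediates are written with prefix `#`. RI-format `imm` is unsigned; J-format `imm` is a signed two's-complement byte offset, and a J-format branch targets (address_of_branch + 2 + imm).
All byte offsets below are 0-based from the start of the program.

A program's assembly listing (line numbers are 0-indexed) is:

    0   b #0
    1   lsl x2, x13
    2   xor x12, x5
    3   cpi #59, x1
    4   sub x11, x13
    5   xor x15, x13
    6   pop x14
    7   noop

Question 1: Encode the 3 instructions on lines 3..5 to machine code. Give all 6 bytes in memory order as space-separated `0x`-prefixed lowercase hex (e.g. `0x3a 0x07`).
0xbb 0x60 0xd8 0xd6 0xf8 0xe6

3. cpi fields op=0xc:5|rd=1:4|imm=59:7 → word 60bbh → bb 60
4. sub fields op=0x1a:5|rd=13:4|rs=11:4|pad=0:3 → word d6d8h → d8 d6
5. xor fields op=0x1c:5|rd=13:4|rs=15:4|pad=0:3 → word e6f8h → f8 e6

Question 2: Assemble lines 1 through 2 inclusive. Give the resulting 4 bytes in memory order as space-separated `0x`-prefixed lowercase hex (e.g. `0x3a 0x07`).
0x90 0xfe 0xe0 0xe2

line 1 (lsl): pack op=0x1f:5|rd=13:4|rs=2:4|pad=0:3 = 0xfe90; little→ 90 fe
line 2 (xor): pack op=0x1c:5|rd=5:4|rs=12:4|pad=0:3 = 0xe2e0; little→ e0 e2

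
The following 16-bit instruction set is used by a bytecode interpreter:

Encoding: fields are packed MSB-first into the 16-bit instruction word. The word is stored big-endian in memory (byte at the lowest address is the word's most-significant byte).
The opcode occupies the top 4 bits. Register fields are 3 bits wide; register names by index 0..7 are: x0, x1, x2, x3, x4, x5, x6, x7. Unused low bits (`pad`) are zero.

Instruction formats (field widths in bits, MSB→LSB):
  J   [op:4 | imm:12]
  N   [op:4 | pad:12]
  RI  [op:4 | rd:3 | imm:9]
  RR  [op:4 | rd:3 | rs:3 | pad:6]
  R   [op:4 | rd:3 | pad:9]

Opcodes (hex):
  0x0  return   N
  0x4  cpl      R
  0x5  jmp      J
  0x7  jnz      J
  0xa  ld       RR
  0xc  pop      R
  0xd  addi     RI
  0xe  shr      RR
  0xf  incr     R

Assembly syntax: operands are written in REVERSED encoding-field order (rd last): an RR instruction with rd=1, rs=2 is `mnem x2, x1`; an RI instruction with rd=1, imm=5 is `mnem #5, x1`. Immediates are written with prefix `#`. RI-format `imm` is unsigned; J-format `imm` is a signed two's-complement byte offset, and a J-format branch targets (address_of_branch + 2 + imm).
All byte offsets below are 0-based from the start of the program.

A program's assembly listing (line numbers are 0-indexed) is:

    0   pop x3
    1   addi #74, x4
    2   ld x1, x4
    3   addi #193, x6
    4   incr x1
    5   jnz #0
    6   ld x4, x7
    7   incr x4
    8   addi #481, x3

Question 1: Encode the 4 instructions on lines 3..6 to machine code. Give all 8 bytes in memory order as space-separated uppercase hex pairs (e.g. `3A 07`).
3. addi fields op=0xd:4|rd=6:3|imm=193:9 → word dcc1h → dc c1
4. incr fields op=0xf:4|rd=1:3|pad=0:9 → word f200h → f2 00
5. jnz fields op=0x7:4|imm=0:12 → word 7000h → 70 00
6. ld fields op=0xa:4|rd=7:3|rs=4:3|pad=0:6 → word af00h → af 00

DC C1 F2 00 70 00 AF 00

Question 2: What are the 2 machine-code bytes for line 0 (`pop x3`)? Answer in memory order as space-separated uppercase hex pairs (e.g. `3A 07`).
C6 00

0. pop fields op=0xc:4|rd=3:3|pad=0:9 → word c600h → c6 00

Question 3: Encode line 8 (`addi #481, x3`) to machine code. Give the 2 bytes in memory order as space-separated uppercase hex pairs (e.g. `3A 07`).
8. addi fields op=0xd:4|rd=3:3|imm=481:9 → word d7e1h → d7 e1

D7 E1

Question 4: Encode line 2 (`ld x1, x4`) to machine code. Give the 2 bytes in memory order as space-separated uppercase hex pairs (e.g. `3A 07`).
2. ld fields op=0xa:4|rd=4:3|rs=1:3|pad=0:6 → word a840h → a8 40

A8 40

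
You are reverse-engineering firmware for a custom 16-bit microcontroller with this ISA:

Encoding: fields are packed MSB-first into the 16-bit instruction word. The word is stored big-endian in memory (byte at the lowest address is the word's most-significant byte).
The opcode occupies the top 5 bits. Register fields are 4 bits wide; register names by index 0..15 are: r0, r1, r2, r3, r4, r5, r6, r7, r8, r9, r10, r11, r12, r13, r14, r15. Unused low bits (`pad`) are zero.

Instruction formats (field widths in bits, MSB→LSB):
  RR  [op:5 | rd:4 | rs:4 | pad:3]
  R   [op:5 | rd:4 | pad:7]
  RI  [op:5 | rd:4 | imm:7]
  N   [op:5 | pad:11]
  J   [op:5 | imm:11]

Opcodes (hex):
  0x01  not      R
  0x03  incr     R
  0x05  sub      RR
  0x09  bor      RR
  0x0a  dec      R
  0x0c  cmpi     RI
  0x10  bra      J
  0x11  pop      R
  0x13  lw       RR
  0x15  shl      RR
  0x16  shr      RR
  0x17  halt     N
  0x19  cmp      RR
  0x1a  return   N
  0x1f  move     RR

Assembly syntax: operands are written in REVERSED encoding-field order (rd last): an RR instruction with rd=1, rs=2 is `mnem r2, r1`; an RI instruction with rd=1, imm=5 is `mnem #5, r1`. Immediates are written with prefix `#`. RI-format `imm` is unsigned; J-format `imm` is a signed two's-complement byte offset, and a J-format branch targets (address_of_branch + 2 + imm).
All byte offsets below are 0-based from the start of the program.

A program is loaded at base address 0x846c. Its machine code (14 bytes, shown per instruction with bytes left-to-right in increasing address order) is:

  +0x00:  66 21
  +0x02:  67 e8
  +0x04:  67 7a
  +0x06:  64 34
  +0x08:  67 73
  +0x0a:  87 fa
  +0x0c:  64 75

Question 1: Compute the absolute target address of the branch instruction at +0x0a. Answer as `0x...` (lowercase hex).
0x8472

+0x0a: 87 fa ⇒ word 0x87fa (big)
  opcode bits[15:11]=0x10: bra/J
  imm: (w>>0)&0x7ff=0x7fa (s11→-6) → #-6
  target = base 0x846c + off 0x0a + 2 + imm -6 = 0x8472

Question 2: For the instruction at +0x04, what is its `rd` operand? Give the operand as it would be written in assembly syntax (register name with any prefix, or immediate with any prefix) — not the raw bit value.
+0x04: 67 7a ⇒ word 0x677a (big)
  op=0x677a>>11=0xc ⇒ cmpi (RI)
  [10:7] rd=14 = r14
  [6:0] imm=122 = #122

r14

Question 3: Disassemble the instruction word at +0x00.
@+00  big-endian(66 21) = 0x6621
  op=0x6621>>11=0xc ⇒ cmpi (RI)
  [10:7] rd=12 = r12
  [6:0] imm=33 = #33

cmpi #33, r12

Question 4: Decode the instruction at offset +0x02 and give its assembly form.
+0x02: 67 e8 ⇒ word 0x67e8 (big)
  opcode bits[15:11]=0xc: cmpi/RI
  rd@[10:7]=0xf ⇒ r15
  imm@[6:0]=0x68 ⇒ #104

cmpi #104, r15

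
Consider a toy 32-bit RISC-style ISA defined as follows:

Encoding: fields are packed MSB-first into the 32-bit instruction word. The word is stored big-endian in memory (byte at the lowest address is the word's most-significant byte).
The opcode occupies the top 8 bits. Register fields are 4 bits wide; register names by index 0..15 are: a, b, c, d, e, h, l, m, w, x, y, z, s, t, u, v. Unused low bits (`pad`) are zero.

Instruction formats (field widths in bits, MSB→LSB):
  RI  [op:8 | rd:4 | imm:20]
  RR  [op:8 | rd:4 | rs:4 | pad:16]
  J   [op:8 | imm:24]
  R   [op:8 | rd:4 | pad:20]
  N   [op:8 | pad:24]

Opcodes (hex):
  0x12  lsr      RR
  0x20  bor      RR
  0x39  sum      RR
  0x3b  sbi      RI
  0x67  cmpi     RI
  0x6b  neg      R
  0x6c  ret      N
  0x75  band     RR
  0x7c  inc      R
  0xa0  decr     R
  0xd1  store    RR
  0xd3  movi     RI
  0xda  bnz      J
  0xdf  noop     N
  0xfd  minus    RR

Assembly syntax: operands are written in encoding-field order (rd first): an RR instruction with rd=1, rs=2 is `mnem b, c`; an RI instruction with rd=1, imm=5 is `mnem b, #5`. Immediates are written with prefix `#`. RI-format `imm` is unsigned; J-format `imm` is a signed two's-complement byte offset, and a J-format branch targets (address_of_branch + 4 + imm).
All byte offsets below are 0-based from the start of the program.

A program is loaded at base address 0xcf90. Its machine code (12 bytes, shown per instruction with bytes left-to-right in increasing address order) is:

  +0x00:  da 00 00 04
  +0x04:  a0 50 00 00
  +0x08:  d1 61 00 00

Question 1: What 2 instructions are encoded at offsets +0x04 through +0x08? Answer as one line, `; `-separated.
+0x04: a0 50 00 00 ⇒ word 0xa0500000 (big)
  opcode bits[31:24]=0xa0: decr/R
  [23:20] rd=5 = h
+0x08: d1 61 00 00 ⇒ word 0xd1610000 (big)
  opcode bits[31:24]=0xd1: store/RR
  [23:20] rd=6 = l
  [19:16] rs=1 = b

decr h; store l, b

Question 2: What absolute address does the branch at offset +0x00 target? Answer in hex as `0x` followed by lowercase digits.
+0x00: da 00 00 04 ⇒ word 0xda000004 (big)
  op=0xda000004>>24=0xda ⇒ bnz (J)
  imm@[23:0]=0x4 ⇒ #4
  target = base 0xcf90 + off 0x00 + 4 + imm 4 = 0xcf98

0xcf98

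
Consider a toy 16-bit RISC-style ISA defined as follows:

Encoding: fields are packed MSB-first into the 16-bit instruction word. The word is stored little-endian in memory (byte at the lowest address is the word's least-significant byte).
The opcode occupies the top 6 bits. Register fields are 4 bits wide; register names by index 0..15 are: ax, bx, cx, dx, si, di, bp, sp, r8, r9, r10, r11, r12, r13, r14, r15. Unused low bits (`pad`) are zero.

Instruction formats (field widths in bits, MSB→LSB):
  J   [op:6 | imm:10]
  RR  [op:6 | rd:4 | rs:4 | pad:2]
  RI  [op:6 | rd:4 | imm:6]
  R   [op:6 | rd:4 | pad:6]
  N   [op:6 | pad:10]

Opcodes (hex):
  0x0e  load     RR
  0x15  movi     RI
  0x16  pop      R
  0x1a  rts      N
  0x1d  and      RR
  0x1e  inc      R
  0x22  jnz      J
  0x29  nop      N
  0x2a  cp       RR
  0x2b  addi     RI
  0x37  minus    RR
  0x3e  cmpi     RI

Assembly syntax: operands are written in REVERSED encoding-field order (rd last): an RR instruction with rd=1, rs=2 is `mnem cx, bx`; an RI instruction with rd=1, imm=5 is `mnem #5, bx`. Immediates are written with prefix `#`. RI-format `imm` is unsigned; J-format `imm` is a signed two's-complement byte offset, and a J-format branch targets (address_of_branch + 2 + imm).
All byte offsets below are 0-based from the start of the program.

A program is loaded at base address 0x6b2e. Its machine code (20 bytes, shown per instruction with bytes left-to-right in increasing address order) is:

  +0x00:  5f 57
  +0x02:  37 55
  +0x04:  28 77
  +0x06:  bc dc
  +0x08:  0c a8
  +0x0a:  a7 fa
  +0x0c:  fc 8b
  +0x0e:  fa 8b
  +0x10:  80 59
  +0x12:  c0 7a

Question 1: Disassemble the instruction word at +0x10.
pop bp

[10] 80 59 → 0x5980
  top 6b → 0x16 → pop [R]
  rd: (w>>6)&0xf=0x6 → bp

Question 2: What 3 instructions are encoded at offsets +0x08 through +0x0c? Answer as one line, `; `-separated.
+0x08: 0c a8 ⇒ word 0xa80c (little)
  op=0xa80c>>10=0x2a ⇒ cp (RR)
  rd: (w>>6)&0xf=0x0 → ax
  rs: (w>>2)&0xf=0x3 → dx
+0x0a: a7 fa ⇒ word 0xfaa7 (little)
  op=0xfaa7>>10=0x3e ⇒ cmpi (RI)
  rd: (w>>6)&0xf=0xa → r10
  imm: (w>>0)&0x3f=0x27 → #39
+0x0c: fc 8b ⇒ word 0x8bfc (little)
  op=0x8bfc>>10=0x22 ⇒ jnz (J)
  imm: (w>>0)&0x3ff=0x3fc (s10→-4) → #-4

cp dx, ax; cmpi #39, r10; jnz #-4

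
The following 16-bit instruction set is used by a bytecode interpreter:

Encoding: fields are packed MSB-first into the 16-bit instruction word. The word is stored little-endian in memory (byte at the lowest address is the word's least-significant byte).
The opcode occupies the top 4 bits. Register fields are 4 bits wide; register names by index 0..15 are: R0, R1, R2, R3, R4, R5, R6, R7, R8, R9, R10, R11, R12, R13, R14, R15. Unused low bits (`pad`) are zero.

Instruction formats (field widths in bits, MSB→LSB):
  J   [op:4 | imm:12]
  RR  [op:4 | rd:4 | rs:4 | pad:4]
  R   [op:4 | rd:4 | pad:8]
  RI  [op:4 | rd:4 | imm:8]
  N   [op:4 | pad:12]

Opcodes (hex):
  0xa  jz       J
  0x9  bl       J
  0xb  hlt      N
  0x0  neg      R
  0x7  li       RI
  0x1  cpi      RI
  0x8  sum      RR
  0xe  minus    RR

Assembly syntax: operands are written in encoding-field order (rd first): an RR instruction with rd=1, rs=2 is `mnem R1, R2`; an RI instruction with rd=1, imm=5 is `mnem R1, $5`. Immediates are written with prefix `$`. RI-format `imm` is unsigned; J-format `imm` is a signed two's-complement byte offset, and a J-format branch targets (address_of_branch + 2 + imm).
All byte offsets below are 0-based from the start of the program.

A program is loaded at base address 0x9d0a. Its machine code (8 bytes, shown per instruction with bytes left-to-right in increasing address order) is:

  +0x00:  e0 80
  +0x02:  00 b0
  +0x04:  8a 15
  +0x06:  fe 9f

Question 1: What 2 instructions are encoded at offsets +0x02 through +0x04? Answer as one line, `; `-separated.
@+02  little-endian(00 b0) = 0xb000
  op=0xb000>>12=0xb ⇒ hlt (N)
@+04  little-endian(8a 15) = 0x158a
  op=0x158a>>12=0x1 ⇒ cpi (RI)
  [11:8] rd=5 = R5
  [7:0] imm=138 = $138

hlt; cpi R5, $138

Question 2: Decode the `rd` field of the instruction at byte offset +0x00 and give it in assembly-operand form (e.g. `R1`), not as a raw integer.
R0

off 0x00: read e0 80 as little → 0x80e0
  opcode bits[15:12]=0x8: sum/RR
  [11:8] rd=0 = R0
  [7:4] rs=14 = R14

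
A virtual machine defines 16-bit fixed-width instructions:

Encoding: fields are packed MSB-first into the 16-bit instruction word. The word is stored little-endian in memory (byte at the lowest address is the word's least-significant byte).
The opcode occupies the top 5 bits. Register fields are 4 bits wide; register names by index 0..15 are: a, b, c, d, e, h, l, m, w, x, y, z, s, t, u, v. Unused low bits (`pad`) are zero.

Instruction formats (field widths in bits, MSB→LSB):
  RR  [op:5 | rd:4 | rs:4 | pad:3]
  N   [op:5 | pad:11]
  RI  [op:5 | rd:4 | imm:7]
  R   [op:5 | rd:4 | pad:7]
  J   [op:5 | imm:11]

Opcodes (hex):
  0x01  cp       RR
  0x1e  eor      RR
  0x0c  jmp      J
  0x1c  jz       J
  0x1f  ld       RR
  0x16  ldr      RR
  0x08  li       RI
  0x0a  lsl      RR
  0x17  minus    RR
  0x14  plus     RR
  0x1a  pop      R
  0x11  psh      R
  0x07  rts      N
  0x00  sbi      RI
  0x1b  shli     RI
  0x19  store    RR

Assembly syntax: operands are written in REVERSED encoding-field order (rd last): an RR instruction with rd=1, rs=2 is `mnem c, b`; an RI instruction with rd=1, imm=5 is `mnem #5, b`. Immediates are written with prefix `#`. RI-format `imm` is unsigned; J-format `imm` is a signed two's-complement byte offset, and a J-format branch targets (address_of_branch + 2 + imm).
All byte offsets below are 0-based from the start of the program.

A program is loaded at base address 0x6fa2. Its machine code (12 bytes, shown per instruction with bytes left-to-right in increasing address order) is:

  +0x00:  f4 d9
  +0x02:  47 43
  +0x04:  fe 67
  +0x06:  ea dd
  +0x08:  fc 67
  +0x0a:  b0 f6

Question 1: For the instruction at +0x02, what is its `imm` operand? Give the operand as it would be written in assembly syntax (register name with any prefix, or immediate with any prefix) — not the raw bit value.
#71

@+02  little-endian(47 43) = 0x4347
  op=0x4347>>11=0x8 ⇒ li (RI)
  rd: (w>>7)&0xf=0x6 → l
  imm: (w>>0)&0x7f=0x47 → #71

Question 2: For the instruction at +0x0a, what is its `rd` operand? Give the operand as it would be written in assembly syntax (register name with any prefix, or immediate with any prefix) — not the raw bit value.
t

[0a] b0 f6 → 0xf6b0
  opcode bits[15:11]=0x1e: eor/RR
  rd: (w>>7)&0xf=0xd → t
  rs: (w>>3)&0xf=0x6 → l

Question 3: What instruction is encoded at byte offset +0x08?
jmp #-4

+0x08: fc 67 ⇒ word 0x67fc (little)
  op=0x67fc>>11=0xc ⇒ jmp (J)
  imm@[10:0]=0x7fc (s11→-4) ⇒ #-4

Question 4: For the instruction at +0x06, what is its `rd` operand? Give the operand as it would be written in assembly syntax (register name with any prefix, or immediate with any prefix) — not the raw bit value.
+0x06: ea dd ⇒ word 0xddea (little)
  op=0xddea>>11=0x1b ⇒ shli (RI)
  rd: (w>>7)&0xf=0xb → z
  imm: (w>>0)&0x7f=0x6a → #106

z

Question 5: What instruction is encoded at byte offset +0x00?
shli #116, d

[00] f4 d9 → 0xd9f4
  opcode bits[15:11]=0x1b: shli/RI
  rd@[10:7]=0x3 ⇒ d
  imm@[6:0]=0x74 ⇒ #116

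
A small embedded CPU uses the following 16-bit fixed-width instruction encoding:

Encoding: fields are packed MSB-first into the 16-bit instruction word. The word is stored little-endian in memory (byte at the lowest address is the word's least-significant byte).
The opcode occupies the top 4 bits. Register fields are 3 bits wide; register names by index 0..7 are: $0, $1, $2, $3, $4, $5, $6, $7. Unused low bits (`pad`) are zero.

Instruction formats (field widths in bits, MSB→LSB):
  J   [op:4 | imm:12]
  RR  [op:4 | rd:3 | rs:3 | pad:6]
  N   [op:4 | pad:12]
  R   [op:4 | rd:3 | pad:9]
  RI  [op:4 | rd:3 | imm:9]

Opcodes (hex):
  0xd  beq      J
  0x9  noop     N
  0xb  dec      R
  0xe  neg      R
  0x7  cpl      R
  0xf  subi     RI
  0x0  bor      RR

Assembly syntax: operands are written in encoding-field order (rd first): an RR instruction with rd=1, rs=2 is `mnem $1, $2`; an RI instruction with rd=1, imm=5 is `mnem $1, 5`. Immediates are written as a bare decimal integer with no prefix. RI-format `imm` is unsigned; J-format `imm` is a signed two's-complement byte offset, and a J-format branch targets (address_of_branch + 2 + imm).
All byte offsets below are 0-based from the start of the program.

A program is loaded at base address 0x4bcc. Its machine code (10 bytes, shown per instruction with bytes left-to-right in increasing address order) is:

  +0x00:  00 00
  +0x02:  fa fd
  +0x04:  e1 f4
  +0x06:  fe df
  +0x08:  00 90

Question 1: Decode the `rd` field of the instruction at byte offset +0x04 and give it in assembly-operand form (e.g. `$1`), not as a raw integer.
off 0x04: read e1 f4 as little → 0xf4e1
  op=0xf4e1>>12=0xf ⇒ subi (RI)
  rd: (w>>9)&0x7=0x2 → $2
  imm: (w>>0)&0x1ff=0xe1 → 225

$2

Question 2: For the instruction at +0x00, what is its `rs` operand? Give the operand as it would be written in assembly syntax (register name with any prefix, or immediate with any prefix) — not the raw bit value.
@+00  little-endian(00 00) = 0x0000
  top 4b → 0x0 → bor [RR]
  [11:9] rd=0 = $0
  [8:6] rs=0 = $0

$0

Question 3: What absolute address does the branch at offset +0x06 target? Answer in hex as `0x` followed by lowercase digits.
0x4bd2

+0x06: fe df ⇒ word 0xdffe (little)
  op=0xdffe>>12=0xd ⇒ beq (J)
  [11:0] imm=4094 (s12→-2) = -2
  target = base 0x4bcc + off 0x06 + 2 + imm -2 = 0x4bd2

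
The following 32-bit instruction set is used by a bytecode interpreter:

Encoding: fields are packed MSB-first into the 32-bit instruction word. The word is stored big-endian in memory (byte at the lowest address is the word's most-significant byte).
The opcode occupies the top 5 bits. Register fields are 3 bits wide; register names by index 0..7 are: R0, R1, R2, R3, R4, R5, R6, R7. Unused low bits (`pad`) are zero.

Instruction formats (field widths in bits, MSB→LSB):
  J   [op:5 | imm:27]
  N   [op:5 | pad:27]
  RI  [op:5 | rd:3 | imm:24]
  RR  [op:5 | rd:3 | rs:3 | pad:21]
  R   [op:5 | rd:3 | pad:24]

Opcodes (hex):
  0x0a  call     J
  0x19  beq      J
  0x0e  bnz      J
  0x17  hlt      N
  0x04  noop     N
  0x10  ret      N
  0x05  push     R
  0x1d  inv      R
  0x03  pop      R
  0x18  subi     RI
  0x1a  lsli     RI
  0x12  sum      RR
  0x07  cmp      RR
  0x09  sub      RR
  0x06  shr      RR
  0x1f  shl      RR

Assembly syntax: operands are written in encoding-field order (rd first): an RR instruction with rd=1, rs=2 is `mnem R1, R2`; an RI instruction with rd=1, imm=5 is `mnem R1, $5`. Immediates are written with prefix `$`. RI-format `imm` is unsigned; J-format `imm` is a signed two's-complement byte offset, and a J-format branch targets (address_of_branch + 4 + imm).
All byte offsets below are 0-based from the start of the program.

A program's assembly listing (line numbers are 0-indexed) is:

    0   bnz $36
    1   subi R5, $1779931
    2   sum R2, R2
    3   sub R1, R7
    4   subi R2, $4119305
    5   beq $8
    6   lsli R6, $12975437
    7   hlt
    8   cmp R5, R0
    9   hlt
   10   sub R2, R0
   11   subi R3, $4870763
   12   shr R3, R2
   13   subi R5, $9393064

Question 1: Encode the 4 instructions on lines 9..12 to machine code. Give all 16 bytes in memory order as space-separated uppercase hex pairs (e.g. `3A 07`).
B8 00 00 00 4A 00 00 00 C3 4A 52 6B 33 40 00 00

9. hlt fields op=0x17:5|pad=0:27 → word b8000000h → b8 00 00 00
10. sub fields op=0x9:5|rd=2:3|rs=0:3|pad=0:21 → word 4a000000h → 4a 00 00 00
11. subi fields op=0x18:5|rd=3:3|imm=4870763:24 → word c34a526bh → c3 4a 52 6b
12. shr fields op=0x6:5|rd=3:3|rs=2:3|pad=0:21 → word 33400000h → 33 40 00 00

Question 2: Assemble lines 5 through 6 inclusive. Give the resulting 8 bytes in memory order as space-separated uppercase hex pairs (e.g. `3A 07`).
line 5 (beq): pack op=0x19:5|imm=8:27 = 0xc8000008; big→ c8 00 00 08
line 6 (lsli): pack op=0x1a:5|rd=6:3|imm=12975437:24 = 0xd6c5fd4d; big→ d6 c5 fd 4d

C8 00 00 08 D6 C5 FD 4D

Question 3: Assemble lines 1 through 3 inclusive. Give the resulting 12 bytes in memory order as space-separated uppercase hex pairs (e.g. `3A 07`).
C5 1B 28 DB 92 40 00 00 49 E0 00 00

L1: subi op=0x18:5|rd=5:3|imm=1779931:24 ⇒ 0xc51b28db ⇒ big c5 1b 28 db
L2: sum op=0x12:5|rd=2:3|rs=2:3|pad=0:21 ⇒ 0x92400000 ⇒ big 92 40 00 00
L3: sub op=0x9:5|rd=1:3|rs=7:3|pad=0:21 ⇒ 0x49e00000 ⇒ big 49 e0 00 00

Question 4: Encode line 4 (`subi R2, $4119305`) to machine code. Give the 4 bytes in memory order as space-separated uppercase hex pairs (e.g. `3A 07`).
L4: subi op=0x18:5|rd=2:3|imm=4119305:24 ⇒ 0xc23edb09 ⇒ big c2 3e db 09

C2 3E DB 09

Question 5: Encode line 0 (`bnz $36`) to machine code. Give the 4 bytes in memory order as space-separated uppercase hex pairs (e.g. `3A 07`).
70 00 00 24

L0: bnz op=0xe:5|imm=36:27 ⇒ 0x70000024 ⇒ big 70 00 00 24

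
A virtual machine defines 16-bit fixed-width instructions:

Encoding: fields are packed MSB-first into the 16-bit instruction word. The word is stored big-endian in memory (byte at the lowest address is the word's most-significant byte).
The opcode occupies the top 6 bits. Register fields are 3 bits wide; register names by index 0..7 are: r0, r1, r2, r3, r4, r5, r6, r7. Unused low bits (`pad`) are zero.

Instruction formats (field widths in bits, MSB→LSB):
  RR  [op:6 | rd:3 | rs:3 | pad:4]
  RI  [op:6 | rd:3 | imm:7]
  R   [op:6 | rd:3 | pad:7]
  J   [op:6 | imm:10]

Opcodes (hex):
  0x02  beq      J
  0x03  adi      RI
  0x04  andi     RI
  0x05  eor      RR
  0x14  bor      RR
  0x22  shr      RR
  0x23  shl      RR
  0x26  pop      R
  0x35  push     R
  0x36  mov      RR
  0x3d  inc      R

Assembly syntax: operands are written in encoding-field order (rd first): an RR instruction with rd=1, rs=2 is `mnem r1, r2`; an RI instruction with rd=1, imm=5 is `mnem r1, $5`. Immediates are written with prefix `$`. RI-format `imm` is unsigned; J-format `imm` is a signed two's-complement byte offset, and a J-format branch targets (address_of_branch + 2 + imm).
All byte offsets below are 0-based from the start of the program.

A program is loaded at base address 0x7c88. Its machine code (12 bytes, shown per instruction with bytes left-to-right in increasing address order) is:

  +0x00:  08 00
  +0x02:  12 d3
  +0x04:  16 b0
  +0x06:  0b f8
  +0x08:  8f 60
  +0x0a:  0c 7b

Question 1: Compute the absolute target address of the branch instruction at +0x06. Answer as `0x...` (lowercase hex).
0x7c88

+0x06: 0b f8 ⇒ word 0x0bf8 (big)
  top 6b → 0x2 → beq [J]
  imm: (w>>0)&0x3ff=0x3f8 (s10→-8) → $-8
  target = base 0x7c88 + off 0x06 + 2 + imm -8 = 0x7c88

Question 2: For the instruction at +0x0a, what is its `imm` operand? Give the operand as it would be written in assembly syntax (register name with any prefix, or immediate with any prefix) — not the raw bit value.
$123

@+0a  big-endian(0c 7b) = 0x0c7b
  top 6b → 0x3 → adi [RI]
  rd: (w>>7)&0x7=0x0 → r0
  imm: (w>>0)&0x7f=0x7b → $123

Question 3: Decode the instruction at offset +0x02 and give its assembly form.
andi r5, $83

off 0x02: read 12 d3 as big → 0x12d3
  opcode bits[15:10]=0x4: andi/RI
  rd@[9:7]=0x5 ⇒ r5
  imm@[6:0]=0x53 ⇒ $83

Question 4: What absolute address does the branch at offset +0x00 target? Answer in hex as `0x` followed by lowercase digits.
@+00  big-endian(08 00) = 0x0800
  top 6b → 0x2 → beq [J]
  imm: (w>>0)&0x3ff=0x0 → $0
  target = base 0x7c88 + off 0x00 + 2 + imm 0 = 0x7c8a

0x7c8a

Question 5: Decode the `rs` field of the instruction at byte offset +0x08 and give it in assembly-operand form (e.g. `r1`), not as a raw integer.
r6

@+08  big-endian(8f 60) = 0x8f60
  op=0x8f60>>10=0x23 ⇒ shl (RR)
  rd@[9:7]=0x6 ⇒ r6
  rs@[6:4]=0x6 ⇒ r6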